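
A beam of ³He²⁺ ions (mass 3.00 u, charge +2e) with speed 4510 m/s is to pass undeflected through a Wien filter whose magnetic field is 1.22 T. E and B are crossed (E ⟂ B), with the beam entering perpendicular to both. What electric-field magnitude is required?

For straight-line motion qE = qvB, so E = vB.
E = 4510 × 1.22 = 5500 V/m.

E = 5500 V/m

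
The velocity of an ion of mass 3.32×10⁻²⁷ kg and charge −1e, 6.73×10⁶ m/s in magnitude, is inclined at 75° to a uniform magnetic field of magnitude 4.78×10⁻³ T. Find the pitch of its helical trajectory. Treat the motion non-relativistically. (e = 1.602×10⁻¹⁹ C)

p ≈ 47.5 m

v∥ = v cosθ = 6.73×10⁶·cos75° ≈ 1.742×10⁶ m/s.
T = 2πm/(|q|B) = 2π(3.32×10⁻²⁷)/((1.602×10⁻¹⁹)(4.78×10⁻³)) ≈ 2.724×10⁻⁵ s.
pitch = v∥ T = (1.742×10⁶)(2.724×10⁻⁵) ≈ 47.5 m.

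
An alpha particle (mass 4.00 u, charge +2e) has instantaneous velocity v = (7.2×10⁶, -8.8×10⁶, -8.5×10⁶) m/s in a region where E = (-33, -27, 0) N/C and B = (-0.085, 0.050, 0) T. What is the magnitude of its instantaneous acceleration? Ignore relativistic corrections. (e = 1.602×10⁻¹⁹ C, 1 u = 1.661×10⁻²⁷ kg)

v×B = (4.25×10⁵, 7.22×10⁵, -3.88×10⁵) N/C.
E + v×B = (4.25×10⁵, 7.22×10⁵, -3.88×10⁵) N/C.
F = q(E + v×B) = (3.204×10⁻¹⁹ C)·(4.25×10⁵, 7.22×10⁵, -3.88×10⁵) = (1.36×10⁻¹³, 2.31×10⁻¹³, -1.24×10⁻¹³) N.
|a| = |F|/m = 2.959×10⁻¹³/6.644×10⁻²⁷ ≈ 4.45×10¹³ m/s².

|a| ≈ 4.45×10¹³ m/s²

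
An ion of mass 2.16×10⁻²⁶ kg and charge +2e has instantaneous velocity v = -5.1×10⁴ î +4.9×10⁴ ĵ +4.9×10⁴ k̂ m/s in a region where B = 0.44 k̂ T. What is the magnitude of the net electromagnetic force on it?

|F| ≈ 9.97×10⁻¹⁵ N

v×B = (2.16×10⁴, 2.24×10⁴, 0) N/C.
F = q v×B = (3.204×10⁻¹⁹ C)·(2.16×10⁴, 2.24×10⁴, 0) = (6.91×10⁻¹⁵, 7.19×10⁻¹⁵, 0) N.
|F| = 9.97×10⁻¹⁵ N.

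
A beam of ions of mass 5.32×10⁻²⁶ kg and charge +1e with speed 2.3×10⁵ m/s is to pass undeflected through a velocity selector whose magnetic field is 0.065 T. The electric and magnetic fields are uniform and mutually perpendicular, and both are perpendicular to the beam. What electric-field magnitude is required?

E = 1.5×10⁴ V/m

For straight-line motion qE = qvB, so E = vB.
E = 2.3×10⁵ × 0.065 = 1.5×10⁴ V/m.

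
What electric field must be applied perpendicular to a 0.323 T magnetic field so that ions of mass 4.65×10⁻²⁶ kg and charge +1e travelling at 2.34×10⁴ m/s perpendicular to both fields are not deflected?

For straight-line motion qE = qvB, so E = vB.
E = 2.34×10⁴ × 0.323 = 7560 V/m.

E = 7560 V/m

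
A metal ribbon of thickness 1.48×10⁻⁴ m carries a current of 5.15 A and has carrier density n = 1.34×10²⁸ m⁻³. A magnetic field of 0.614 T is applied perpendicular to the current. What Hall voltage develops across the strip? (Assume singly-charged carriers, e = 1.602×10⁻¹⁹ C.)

V_H = IB/(n e t).
V_H = (5.15)(0.614)/((1.34×10²⁸)(1.602×10⁻¹⁹)(1.48×10⁻⁴)) ≈ 9.95×10⁻⁶ V.

V_H ≈ 9.95×10⁻⁶ V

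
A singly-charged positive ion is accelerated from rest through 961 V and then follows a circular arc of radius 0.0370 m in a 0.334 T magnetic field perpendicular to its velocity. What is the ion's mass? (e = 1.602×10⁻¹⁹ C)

m ≈ 1.27×10⁻²⁶ kg

Combine |q|V = ½mv² and r = mv/(|q|B): eliminate v to get m = qB²r²/(2V).
m = (1.602×10⁻¹⁹)(0.334)²(0.0370)²/(2·961) ≈ 1.27×10⁻²⁶ kg.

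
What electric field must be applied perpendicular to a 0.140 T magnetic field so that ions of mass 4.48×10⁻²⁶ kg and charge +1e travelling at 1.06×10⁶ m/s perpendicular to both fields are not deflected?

E = 1.48×10⁵ V/m

For straight-line motion qE = qvB, so E = vB.
E = 1.06×10⁶ × 0.140 = 1.48×10⁵ V/m.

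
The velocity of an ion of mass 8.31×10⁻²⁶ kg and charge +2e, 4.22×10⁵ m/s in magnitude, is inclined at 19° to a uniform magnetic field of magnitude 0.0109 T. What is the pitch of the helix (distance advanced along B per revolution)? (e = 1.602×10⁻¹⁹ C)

p ≈ 59.7 m

v∥ = v cosθ = 4.22×10⁵·cos19° ≈ 3.990×10⁵ m/s.
T = 2πm/(|q|B) = 2π(8.31×10⁻²⁶)/((3.204×10⁻¹⁹)(0.0109)) ≈ 1.495×10⁻⁴ s.
pitch = v∥ T = (3.990×10⁵)(1.495×10⁻⁴) ≈ 59.7 m.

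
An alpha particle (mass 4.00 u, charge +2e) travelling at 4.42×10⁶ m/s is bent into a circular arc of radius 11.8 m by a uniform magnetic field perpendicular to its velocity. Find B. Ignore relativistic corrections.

From |q|vB = mv²/r, B = mv/(|q|r).
B = (6.644×10⁻²⁷)(4.42×10⁶)/((3.204×10⁻¹⁹)(11.8)) ≈ 7.77×10⁻³ T.

B ≈ 7.77×10⁻³ T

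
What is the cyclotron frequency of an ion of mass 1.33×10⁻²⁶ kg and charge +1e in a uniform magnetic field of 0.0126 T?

f ≈ 2.42×10⁴ Hz

f = |q|B/(2πm).
f = (1.602×10⁻¹⁹)(0.0126)/(2π·1.33×10⁻²⁶) ≈ 2.42×10⁴ Hz.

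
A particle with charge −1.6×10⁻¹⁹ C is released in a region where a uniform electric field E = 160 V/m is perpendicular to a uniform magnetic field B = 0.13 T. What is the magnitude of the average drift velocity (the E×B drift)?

v_d ≈ 1200 m/s

The steady drift has the magnetic force balancing the electric force, so v_d = E/B.
v_d = 160/0.13 = 1200 m/s.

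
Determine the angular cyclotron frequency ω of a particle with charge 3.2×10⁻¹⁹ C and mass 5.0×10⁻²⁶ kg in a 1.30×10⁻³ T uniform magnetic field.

ω ≈ 8320 rad/s

ω = |q|B/m.
ω = (3.2×10⁻¹⁹)(1.30×10⁻³)/5.0×10⁻²⁶ ≈ 8320 rad/s.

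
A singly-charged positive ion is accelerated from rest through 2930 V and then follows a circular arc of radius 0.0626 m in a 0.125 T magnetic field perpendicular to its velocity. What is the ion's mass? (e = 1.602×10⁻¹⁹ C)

m ≈ 1.67×10⁻²⁷ kg

Combine |q|V = ½mv² and r = mv/(|q|B): eliminate v to get m = qB²r²/(2V).
m = (1.602×10⁻¹⁹)(0.125)²(0.0626)²/(2·2930) ≈ 1.67×10⁻²⁷ kg.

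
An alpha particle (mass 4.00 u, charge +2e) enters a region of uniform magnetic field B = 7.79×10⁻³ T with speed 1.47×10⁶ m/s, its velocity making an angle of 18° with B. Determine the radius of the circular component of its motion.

v⊥ = v sinθ = 1.47×10⁶·sin18° ≈ 4.543×10⁵ m/s.
r = m v⊥/(|q|B) = (6.644×10⁻²⁷)(4.543×10⁵)/((3.204×10⁻¹⁹)(7.79×10⁻³)) ≈ 1.21 m.

r ≈ 1.21 m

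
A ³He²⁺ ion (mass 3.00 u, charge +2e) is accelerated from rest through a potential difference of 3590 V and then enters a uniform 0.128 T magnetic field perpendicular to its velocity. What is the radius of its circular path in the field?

r ≈ 0.0826 m

Acceleration: |q|V = ½mv² ⇒ v = √(2|q|V/m) = √(2·3.204×10⁻¹⁹·3590/4.983×10⁻²⁷) ≈ 6.795×10⁵ m/s.
In the field: r = mv/(|q|B) = (4.983×10⁻²⁷)(6.795×10⁵)/((3.204×10⁻¹⁹)(0.128)) ≈ 0.0826 m.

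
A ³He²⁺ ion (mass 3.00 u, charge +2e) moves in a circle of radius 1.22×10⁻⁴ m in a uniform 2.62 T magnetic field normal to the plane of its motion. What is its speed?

From |q|vB = mv²/r, v = |q|Br/m.
v = (3.204×10⁻¹⁹)(2.62)(1.22×10⁻⁴)/4.983×10⁻²⁷ ≈ 2.06×10⁴ m/s.

v ≈ 2.06×10⁴ m/s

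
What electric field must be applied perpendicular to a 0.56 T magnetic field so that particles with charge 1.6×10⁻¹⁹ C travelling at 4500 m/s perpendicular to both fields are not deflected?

For straight-line motion qE = qvB, so E = vB.
E = 4500 × 0.56 = 2500 V/m.

E = 2500 V/m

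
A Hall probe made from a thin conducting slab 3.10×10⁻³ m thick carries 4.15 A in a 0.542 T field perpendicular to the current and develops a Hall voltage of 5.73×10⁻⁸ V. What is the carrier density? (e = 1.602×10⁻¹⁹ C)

n ≈ 7.90×10²⁸ m⁻³

From V_H = IB/(n e t), n = IB/(V_H e t).
n = (4.15)(0.542)/((5.73×10⁻⁸)(1.602×10⁻¹⁹)(3.10×10⁻³)) ≈ 7.90×10²⁸ m⁻³.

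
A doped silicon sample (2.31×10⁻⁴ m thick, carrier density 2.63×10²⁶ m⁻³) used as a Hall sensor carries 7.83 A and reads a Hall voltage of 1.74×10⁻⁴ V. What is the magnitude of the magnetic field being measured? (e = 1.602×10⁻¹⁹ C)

B ≈ 0.216 T

From V_H = IB/(n e t), B = V_H n e t / I.
B = (1.74×10⁻⁴)(2.63×10²⁶)(1.602×10⁻¹⁹)(2.31×10⁻⁴)/7.83 ≈ 0.216 T.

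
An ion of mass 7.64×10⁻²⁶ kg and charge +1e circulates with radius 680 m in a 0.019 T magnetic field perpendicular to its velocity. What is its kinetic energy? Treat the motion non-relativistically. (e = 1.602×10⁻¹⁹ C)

v = |q|Br/m, then KE = ½mv² = (qBr)²/(2m).
v = (1.602×10⁻¹⁹)(0.019)(680)/7.64×10⁻²⁶ ≈ 2.709×10⁷ m/s.
KE = ½(7.64×10⁻²⁶)(2.709×10⁷)² ≈ 2.8×10⁻¹¹ J = 1.8×10⁸ eV.

KE ≈ 1.8×10⁸ eV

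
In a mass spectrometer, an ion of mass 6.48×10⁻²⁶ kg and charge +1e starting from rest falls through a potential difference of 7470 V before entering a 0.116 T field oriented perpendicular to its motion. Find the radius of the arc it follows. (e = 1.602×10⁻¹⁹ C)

r ≈ 0.670 m

Acceleration: |q|V = ½mv² ⇒ v = √(2|q|V/m) = √(2·1.602×10⁻¹⁹·7470/6.48×10⁻²⁶) ≈ 1.922×10⁵ m/s.
In the field: r = mv/(|q|B) = (6.48×10⁻²⁶)(1.922×10⁵)/((1.602×10⁻¹⁹)(0.116)) ≈ 0.670 m.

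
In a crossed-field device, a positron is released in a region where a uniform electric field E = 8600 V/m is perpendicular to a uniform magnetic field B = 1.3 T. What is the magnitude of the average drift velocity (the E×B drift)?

v_d ≈ 6600 m/s

The E×B drift speed is v_d = E/B.
v_d = 8600/1.3 = 6600 m/s.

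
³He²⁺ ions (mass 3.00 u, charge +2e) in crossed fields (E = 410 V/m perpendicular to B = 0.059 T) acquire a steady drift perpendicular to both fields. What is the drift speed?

v_d ≈ 6900 m/s

The steady drift has the magnetic force balancing the electric force, so v_d = E/B.
v_d = 410/0.059 = 6900 m/s.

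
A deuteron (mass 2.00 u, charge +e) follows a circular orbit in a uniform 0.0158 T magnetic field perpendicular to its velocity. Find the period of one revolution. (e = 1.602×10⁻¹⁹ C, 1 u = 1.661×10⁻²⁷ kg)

The cyclotron period depends only on m, q, B: T = 2πm/(|q|B).
T = 2π(3.322×10⁻²⁷)/((1.602×10⁻¹⁹)(0.0158)) ≈ 8.25×10⁻⁶ s.

T ≈ 8.25×10⁻⁶ s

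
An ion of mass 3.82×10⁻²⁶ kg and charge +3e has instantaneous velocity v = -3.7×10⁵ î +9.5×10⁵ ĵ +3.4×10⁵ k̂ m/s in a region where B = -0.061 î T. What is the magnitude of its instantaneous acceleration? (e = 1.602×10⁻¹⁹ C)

v×B = (0, -2.07×10⁴, 5.80×10⁴) N/C.
F = q v×B = (4.806×10⁻¹⁹ C)·(0, -2.07×10⁴, 5.80×10⁴) = (0, -9.97×10⁻¹⁵, 2.79×10⁻¹⁴) N.
|a| = |F|/m = 2.958×10⁻¹⁴/3.82×10⁻²⁶ ≈ 7.74×10¹¹ m/s².

|a| ≈ 7.74×10¹¹ m/s²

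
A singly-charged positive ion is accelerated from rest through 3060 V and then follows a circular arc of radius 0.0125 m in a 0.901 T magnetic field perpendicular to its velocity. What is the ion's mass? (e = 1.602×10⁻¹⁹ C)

Combine |q|V = ½mv² and r = mv/(|q|B): eliminate v to get m = qB²r²/(2V).
m = (1.602×10⁻¹⁹)(0.901)²(0.0125)²/(2·3060) ≈ 3.32×10⁻²⁷ kg.

m ≈ 3.32×10⁻²⁷ kg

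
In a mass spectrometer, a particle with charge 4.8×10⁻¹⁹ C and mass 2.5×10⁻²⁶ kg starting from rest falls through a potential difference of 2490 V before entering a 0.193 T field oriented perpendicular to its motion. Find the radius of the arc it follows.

r ≈ 0.0834 m

Acceleration: |q|V = ½mv² ⇒ v = √(2|q|V/m) = √(2·4.8×10⁻¹⁹·2490/2.5×10⁻²⁶) ≈ 3.092×10⁵ m/s.
In the field: r = mv/(|q|B) = (2.5×10⁻²⁶)(3.092×10⁵)/((4.8×10⁻¹⁹)(0.193)) ≈ 0.0834 m.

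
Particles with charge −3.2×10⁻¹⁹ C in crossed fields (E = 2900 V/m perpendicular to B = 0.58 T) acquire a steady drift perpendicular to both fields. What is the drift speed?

v_d ≈ 5000 m/s

In crossed fields the guiding centre drifts at v_d = |E×B|/B² = E/B, independent of charge and mass.
v_d = 2900/0.58 = 5000 m/s.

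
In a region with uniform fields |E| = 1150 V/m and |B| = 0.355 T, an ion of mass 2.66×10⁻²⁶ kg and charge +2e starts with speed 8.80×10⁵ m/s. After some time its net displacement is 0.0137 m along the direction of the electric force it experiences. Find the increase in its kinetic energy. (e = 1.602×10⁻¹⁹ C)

ΔKE ≈ 5.05×10⁻¹⁸ J

The magnetic force is always ⟂ v and does no work; only the electric force changes KE.
ΔKE = F_E · d = |q|E d = (3.204×10⁻¹⁹)(1150)(0.0137) ≈ 5.05×10⁻¹⁸ J.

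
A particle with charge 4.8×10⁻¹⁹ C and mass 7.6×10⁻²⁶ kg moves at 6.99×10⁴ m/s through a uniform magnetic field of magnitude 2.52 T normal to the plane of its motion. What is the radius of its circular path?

The magnetic force provides the centripetal force: |q|vB = mv²/r.
r = mv/(|q|B) = (7.6×10⁻²⁶)(6.99×10⁴)/((4.8×10⁻¹⁹)(2.52)) ≈ 4.39×10⁻³ m.

r ≈ 4.39×10⁻³ m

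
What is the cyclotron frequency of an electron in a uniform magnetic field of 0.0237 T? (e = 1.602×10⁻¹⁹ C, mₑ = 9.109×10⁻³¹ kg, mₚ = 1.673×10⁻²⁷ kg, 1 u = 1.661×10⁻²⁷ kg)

f ≈ 6.63×10⁸ Hz

f = |q|B/(2πm).
f = (1.602×10⁻¹⁹)(0.0237)/(2π·9.109×10⁻³¹) ≈ 6.63×10⁸ Hz.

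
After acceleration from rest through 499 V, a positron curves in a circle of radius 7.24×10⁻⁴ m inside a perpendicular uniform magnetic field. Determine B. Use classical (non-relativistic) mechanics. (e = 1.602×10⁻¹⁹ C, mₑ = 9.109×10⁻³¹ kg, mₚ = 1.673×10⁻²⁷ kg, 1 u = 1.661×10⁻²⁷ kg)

v = √(2|q|V/m) = √(2·1.602×10⁻¹⁹·499/9.109×10⁻³¹) ≈ 1.325×10⁷ m/s.
B = mv/(|q|r) = (9.109×10⁻³¹)(1.325×10⁷)/((1.602×10⁻¹⁹)(7.24×10⁻⁴)) ≈ 0.104 T.

B ≈ 0.104 T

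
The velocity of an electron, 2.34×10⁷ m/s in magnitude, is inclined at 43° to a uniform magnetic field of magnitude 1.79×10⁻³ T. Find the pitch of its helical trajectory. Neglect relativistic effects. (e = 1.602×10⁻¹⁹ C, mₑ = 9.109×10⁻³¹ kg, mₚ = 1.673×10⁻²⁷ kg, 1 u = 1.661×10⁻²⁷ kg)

p ≈ 0.342 m

v∥ = v cosθ = 2.34×10⁷·cos43° ≈ 1.711×10⁷ m/s.
T = 2πm/(|q|B) = 2π(9.109×10⁻³¹)/((1.602×10⁻¹⁹)(1.79×10⁻³)) ≈ 1.996×10⁻⁸ s.
pitch = v∥ T = (1.711×10⁷)(1.996×10⁻⁸) ≈ 0.342 m.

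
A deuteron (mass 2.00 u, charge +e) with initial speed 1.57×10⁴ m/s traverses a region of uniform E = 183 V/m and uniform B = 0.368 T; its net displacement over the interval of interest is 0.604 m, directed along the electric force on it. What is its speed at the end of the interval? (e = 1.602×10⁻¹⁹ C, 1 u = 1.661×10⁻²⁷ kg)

v_f ≈ 1.04×10⁵ m/s

B does no work; ΔKE = |q|E d.
½mv_f² = ½mv₀² + |q|Ed = ½(3.322×10⁻²⁷)(1.57×10⁴)² + (1.602×10⁻¹⁹)(183)(0.604) ≈ 4.094×10⁻¹⁹ J + 1.771×10⁻¹⁷ J ≈ 1.812×10⁻¹⁷ J.
v_f = √(2·1.812×10⁻¹⁷/3.322×10⁻²⁷) ≈ 1.04×10⁵ m/s.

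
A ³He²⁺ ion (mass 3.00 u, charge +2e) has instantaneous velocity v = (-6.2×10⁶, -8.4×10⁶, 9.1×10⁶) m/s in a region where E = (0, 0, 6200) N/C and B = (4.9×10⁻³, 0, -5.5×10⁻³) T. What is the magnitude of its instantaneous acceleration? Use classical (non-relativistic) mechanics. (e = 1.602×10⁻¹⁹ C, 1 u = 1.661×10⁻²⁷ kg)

|a| ≈ 4.31×10¹² m/s²

v×B = (4.62×10⁴, 1.05×10⁴, 4.12×10⁴) N/C.
E + v×B = (4.62×10⁴, 1.05×10⁴, 4.74×10⁴) N/C.
F = q(E + v×B) = (3.204×10⁻¹⁹ C)·(4.62×10⁴, 1.05×10⁴, 4.74×10⁴) = (1.48×10⁻¹⁴, 3.36×10⁻¹⁵, 1.52×10⁻¹⁴) N.
|a| = |F|/m = 2.146×10⁻¹⁴/4.983×10⁻²⁷ ≈ 4.31×10¹² m/s².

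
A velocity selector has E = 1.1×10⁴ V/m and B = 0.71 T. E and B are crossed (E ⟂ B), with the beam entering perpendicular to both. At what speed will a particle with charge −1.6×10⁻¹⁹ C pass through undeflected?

v = 1.5×10⁴ m/s

Straight-line motion ⇒ electric and magnetic forces cancel, so E = vB.
v = E/B = 1.1×10⁴/0.71 = 1.5×10⁴ m/s.
The result is independent of the particle's charge and mass.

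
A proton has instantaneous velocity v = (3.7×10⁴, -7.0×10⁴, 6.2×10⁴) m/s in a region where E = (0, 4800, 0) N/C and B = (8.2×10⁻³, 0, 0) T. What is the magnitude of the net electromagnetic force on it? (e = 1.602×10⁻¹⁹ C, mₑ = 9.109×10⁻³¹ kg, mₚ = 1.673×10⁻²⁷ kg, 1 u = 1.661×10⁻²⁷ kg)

v×B = (0, 508, 574) N/C.
E + v×B = (0, 5310, 574) N/C.
F = q(E + v×B) = (1.602×10⁻¹⁹ C)·(0, 5310, 574) = (0, 8.50×10⁻¹⁶, 9.20×10⁻¹⁷) N.
|F| = 8.55×10⁻¹⁶ N.

|F| ≈ 8.55×10⁻¹⁶ N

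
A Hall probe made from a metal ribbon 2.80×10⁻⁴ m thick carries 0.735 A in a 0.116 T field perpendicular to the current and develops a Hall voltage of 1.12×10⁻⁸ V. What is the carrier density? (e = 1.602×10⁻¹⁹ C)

n ≈ 1.70×10²⁹ m⁻³

From V_H = IB/(n e t), n = IB/(V_H e t).
n = (0.735)(0.116)/((1.12×10⁻⁸)(1.602×10⁻¹⁹)(2.80×10⁻⁴)) ≈ 1.70×10²⁹ m⁻³.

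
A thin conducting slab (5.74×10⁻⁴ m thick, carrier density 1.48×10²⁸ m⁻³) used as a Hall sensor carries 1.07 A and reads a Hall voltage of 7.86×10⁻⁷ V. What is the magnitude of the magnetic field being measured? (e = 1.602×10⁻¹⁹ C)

From V_H = IB/(n e t), B = V_H n e t / I.
B = (7.86×10⁻⁷)(1.48×10²⁸)(1.602×10⁻¹⁹)(5.74×10⁻⁴)/1.07 ≈ 1.00 T.

B ≈ 1.00 T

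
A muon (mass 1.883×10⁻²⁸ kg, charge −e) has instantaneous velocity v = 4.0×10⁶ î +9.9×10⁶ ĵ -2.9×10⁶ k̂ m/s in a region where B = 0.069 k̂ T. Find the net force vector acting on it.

v×B = (6.83×10⁵, -2.76×10⁵, 0) N/C.
F = q v×B = (−1.602×10⁻¹⁹ C)·(6.83×10⁵, -2.76×10⁵, 0) = (-1.09×10⁻¹³, 4.42×10⁻¹⁴, 0) N.

F ≈ (-1.09×10⁻¹³, 4.42×10⁻¹⁴, 0) N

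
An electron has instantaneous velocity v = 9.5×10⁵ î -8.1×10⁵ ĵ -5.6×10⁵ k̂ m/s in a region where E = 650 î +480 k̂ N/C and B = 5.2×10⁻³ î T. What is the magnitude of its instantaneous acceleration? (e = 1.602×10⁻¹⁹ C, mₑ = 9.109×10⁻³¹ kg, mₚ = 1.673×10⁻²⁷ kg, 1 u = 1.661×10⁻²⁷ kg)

v×B = (0, -2910, 4210) N/C.
E + v×B = (650, -2910, 4690) N/C.
F = q(E + v×B) = (−1.602×10⁻¹⁹ C)·(650, -2910, 4690) = (-1.04×10⁻¹⁶, 4.67×10⁻¹⁶, -7.52×10⁻¹⁶) N.
|a| = |F|/m = 8.908×10⁻¹⁶/9.109×10⁻³¹ ≈ 9.78×10¹⁴ m/s².

|a| ≈ 9.78×10¹⁴ m/s²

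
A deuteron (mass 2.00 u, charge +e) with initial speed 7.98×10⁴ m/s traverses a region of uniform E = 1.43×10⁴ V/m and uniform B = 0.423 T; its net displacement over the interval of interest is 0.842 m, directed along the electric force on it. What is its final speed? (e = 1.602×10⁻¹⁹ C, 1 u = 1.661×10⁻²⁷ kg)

v_f ≈ 1.08×10⁶ m/s

B does no work; ΔKE = |q|E d.
½mv_f² = ½mv₀² + |q|Ed = ½(3.322×10⁻²⁷)(7.98×10⁴)² + (1.602×10⁻¹⁹)(1.43×10⁴)(0.842) ≈ 1.058×10⁻¹⁷ J + 1.929×10⁻¹⁵ J ≈ 1.939×10⁻¹⁵ J.
v_f = √(2·1.939×10⁻¹⁵/3.322×10⁻²⁷) ≈ 1.08×10⁶ m/s.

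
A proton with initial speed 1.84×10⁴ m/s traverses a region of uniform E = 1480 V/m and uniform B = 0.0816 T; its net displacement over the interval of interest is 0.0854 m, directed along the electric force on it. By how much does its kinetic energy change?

The magnetic force is always ⟂ v and does no work; only the electric force changes KE.
ΔKE = F_E · d = |q|E d = (1.602×10⁻¹⁹)(1480)(0.0854) ≈ 2.02×10⁻¹⁷ J.

ΔKE ≈ 2.02×10⁻¹⁷ J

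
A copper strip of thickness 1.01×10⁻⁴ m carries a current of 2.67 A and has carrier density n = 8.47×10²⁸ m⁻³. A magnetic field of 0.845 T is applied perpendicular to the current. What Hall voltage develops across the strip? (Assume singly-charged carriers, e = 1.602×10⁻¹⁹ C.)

V_H = IB/(n e t).
V_H = (2.67)(0.845)/((8.47×10²⁸)(1.602×10⁻¹⁹)(1.01×10⁻⁴)) ≈ 1.65×10⁻⁶ V.

V_H ≈ 1.65×10⁻⁶ V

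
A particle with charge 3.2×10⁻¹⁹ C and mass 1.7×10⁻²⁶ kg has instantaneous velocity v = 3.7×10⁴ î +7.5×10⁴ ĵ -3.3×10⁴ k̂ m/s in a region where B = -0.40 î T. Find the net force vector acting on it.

v×B = (0, 1.32×10⁴, 3.00×10⁴) N/C.
F = q v×B = (3.2×10⁻¹⁹ C)·(0, 1.32×10⁴, 3.00×10⁴) = (0, 4.22×10⁻¹⁵, 9.60×10⁻¹⁵) N.

F ≈ (0, 4.22×10⁻¹⁵, 9.60×10⁻¹⁵) N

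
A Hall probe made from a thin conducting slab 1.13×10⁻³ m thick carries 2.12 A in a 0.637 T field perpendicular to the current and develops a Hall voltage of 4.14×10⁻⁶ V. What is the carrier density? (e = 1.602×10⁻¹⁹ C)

n ≈ 1.80×10²⁷ m⁻³

From V_H = IB/(n e t), n = IB/(V_H e t).
n = (2.12)(0.637)/((4.14×10⁻⁶)(1.602×10⁻¹⁹)(1.13×10⁻³)) ≈ 1.80×10²⁷ m⁻³.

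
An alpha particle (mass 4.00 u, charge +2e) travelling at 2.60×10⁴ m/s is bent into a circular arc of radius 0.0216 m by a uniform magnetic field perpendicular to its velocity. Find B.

From |q|vB = mv²/r, B = mv/(|q|r).
B = (6.644×10⁻²⁷)(2.60×10⁴)/((3.204×10⁻¹⁹)(0.0216)) ≈ 0.0250 T.

B ≈ 0.0250 T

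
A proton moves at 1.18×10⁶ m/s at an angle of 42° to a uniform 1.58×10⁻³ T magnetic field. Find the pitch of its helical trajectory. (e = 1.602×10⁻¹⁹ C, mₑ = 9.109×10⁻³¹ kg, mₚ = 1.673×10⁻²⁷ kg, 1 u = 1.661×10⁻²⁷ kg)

v∥ = v cosθ = 1.18×10⁶·cos42° ≈ 8.769×10⁵ m/s.
T = 2πm/(|q|B) = 2π(1.673×10⁻²⁷)/((1.602×10⁻¹⁹)(1.58×10⁻³)) ≈ 4.153×10⁻⁵ s.
pitch = v∥ T = (8.769×10⁵)(4.153×10⁻⁵) ≈ 36.4 m.

p ≈ 36.4 m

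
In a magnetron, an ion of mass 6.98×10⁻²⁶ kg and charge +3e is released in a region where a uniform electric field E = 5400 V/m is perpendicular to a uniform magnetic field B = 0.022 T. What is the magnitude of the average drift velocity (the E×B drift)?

In crossed fields the guiding centre drifts at v_d = |E×B|/B² = E/B, independent of charge and mass.
v_d = 5400/0.022 = 2.5×10⁵ m/s.

v_d ≈ 2.5×10⁵ m/s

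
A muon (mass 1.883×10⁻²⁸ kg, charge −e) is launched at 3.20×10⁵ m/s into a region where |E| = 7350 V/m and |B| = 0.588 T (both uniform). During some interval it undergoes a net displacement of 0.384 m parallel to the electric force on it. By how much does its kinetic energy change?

The magnetic force is always ⟂ v and does no work; only the electric force changes KE.
ΔKE = F_E · d = |q|E d = (1.602×10⁻¹⁹)(7350)(0.384) ≈ 4.52×10⁻¹⁶ J.

ΔKE ≈ 4.52×10⁻¹⁶ J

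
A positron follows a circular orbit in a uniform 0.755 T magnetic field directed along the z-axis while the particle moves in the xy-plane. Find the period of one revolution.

T ≈ 4.73×10⁻¹¹ s

The cyclotron period depends only on m, q, B: T = 2πm/(|q|B).
T = 2π(9.109×10⁻³¹)/((1.602×10⁻¹⁹)(0.755)) ≈ 4.73×10⁻¹¹ s.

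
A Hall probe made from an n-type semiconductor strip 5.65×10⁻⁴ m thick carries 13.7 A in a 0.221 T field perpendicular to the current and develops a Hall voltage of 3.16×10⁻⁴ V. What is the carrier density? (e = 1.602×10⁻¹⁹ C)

From V_H = IB/(n e t), n = IB/(V_H e t).
n = (13.7)(0.221)/((3.16×10⁻⁴)(1.602×10⁻¹⁹)(5.65×10⁻⁴)) ≈ 1.06×10²⁶ m⁻³.

n ≈ 1.06×10²⁶ m⁻³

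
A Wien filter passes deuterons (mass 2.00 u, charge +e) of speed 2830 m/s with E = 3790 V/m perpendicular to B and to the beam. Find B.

Balance of forces in the selector: qE = qvB ⇒ B = E/v.
B = 3790/2830 = 1.34 T.

B = 1.34 T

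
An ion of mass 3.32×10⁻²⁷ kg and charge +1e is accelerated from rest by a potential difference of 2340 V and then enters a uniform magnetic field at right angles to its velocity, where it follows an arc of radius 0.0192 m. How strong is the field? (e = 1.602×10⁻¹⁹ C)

B ≈ 0.513 T

v = √(2|q|V/m) = √(2·1.602×10⁻¹⁹·2340/3.32×10⁻²⁷) ≈ 4.752×10⁵ m/s.
B = mv/(|q|r) = (3.32×10⁻²⁷)(4.752×10⁵)/((1.602×10⁻¹⁹)(0.0192)) ≈ 0.513 T.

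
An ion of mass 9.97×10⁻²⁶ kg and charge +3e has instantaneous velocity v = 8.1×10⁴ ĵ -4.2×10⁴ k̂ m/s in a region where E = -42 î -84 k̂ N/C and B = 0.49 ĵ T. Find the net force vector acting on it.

v×B = (2.06×10⁴, 0, 0) N/C.
E + v×B = (2.05×10⁴, 0, -84.0) N/C.
F = q(E + v×B) = (4.806×10⁻¹⁹ C)·(2.05×10⁴, 0, -84.0) = (9.87×10⁻¹⁵, 0, -4.04×10⁻¹⁷) N.

F ≈ (9.87×10⁻¹⁵, 0, -4.04×10⁻¹⁷) N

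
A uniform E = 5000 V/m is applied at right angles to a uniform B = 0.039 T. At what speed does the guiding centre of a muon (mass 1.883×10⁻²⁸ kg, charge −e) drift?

The steady drift has the magnetic force balancing the electric force, so v_d = E/B.
v_d = 5000/0.039 = 1.3×10⁵ m/s.

v_d ≈ 1.3×10⁵ m/s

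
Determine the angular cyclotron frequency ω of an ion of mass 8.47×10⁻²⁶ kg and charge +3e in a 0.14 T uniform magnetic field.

ω ≈ 7.9×10⁵ rad/s

ω = |q|B/m.
ω = (4.806×10⁻¹⁹)(0.14)/8.47×10⁻²⁶ ≈ 7.9×10⁵ rad/s.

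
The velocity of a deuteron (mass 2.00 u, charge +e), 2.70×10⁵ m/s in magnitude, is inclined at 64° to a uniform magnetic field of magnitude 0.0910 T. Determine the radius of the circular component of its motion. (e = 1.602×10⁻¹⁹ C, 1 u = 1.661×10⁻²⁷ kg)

v⊥ = v sinθ = 2.70×10⁵·sin64° ≈ 2.427×10⁵ m/s.
r = m v⊥/(|q|B) = (3.322×10⁻²⁷)(2.427×10⁵)/((1.602×10⁻¹⁹)(0.0910)) ≈ 0.0553 m.

r ≈ 0.0553 m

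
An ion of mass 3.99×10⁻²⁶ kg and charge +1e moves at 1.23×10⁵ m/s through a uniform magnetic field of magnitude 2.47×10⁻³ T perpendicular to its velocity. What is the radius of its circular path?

The magnetic force provides the centripetal force: |q|vB = mv²/r.
r = mv/(|q|B) = (3.99×10⁻²⁶)(1.23×10⁵)/((1.602×10⁻¹⁹)(2.47×10⁻³)) ≈ 12.4 m.

r ≈ 12.4 m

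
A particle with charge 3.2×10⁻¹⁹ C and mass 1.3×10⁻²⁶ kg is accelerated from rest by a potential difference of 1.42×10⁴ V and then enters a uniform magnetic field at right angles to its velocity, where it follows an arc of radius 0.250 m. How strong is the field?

B ≈ 0.136 T

v = √(2|q|V/m) = √(2·3.2×10⁻¹⁹·1.42×10⁴/1.3×10⁻²⁶) ≈ 8.361×10⁵ m/s.
B = mv/(|q|r) = (1.3×10⁻²⁶)(8.361×10⁵)/((3.2×10⁻¹⁹)(0.250)) ≈ 0.136 T.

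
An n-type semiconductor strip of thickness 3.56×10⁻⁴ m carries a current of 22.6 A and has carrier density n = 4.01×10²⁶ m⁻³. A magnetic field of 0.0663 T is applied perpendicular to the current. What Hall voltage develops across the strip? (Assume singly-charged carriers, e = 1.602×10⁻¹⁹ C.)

V_H = IB/(n e t).
V_H = (22.6)(0.0663)/((4.01×10²⁶)(1.602×10⁻¹⁹)(3.56×10⁻⁴)) ≈ 6.55×10⁻⁵ V.

V_H ≈ 6.55×10⁻⁵ V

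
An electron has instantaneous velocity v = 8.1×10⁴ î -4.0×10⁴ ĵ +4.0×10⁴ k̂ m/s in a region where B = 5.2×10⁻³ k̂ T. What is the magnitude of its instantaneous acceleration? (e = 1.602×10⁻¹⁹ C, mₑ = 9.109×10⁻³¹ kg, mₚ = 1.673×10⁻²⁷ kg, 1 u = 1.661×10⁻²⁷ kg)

|a| ≈ 8.26×10¹³ m/s²

v×B = (-208, -421, 0) N/C.
F = q v×B = (−1.602×10⁻¹⁹ C)·(-208, -421, 0) = (3.33×10⁻¹⁷, 6.75×10⁻¹⁷, 0) N.
|a| = |F|/m = 7.526×10⁻¹⁷/9.109×10⁻³¹ ≈ 8.26×10¹³ m/s².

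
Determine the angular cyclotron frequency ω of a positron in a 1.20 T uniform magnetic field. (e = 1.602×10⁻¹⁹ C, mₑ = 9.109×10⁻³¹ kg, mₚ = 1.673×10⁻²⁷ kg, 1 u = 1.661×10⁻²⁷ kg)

ω = |q|B/m.
ω = (1.602×10⁻¹⁹)(1.20)/9.109×10⁻³¹ ≈ 2.11×10¹¹ rad/s.

ω ≈ 2.11×10¹¹ rad/s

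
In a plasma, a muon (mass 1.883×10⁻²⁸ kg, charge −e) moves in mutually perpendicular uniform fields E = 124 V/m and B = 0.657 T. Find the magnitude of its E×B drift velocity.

v_d ≈ 189 m/s

In crossed fields the guiding centre drifts at v_d = |E×B|/B² = E/B, independent of charge and mass.
v_d = 124/0.657 = 189 m/s.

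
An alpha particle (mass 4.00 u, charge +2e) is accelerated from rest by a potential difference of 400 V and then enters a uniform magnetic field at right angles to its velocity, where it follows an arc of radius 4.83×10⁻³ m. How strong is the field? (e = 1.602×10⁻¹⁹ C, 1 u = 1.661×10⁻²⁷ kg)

B ≈ 0.843 T

v = √(2|q|V/m) = √(2·3.204×10⁻¹⁹·400/6.644×10⁻²⁷) ≈ 1.964×10⁵ m/s.
B = mv/(|q|r) = (6.644×10⁻²⁷)(1.964×10⁵)/((3.204×10⁻¹⁹)(4.83×10⁻³)) ≈ 0.843 T.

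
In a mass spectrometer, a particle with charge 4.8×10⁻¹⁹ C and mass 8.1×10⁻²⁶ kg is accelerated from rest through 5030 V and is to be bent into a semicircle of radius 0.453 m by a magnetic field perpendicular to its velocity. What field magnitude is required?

B ≈ 0.0910 T

v = √(2|q|V/m) = √(2·4.8×10⁻¹⁹·5030/8.1×10⁻²⁶) ≈ 2.442×10⁵ m/s.
B = mv/(|q|r) = (8.1×10⁻²⁶)(2.442×10⁵)/((4.8×10⁻¹⁹)(0.453)) ≈ 0.0910 T.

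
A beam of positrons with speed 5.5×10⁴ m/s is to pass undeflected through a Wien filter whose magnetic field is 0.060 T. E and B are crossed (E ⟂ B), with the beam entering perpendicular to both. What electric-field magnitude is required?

For straight-line motion qE = qvB, so E = vB.
E = 5.5×10⁴ × 0.060 = 3300 V/m.

E = 3300 V/m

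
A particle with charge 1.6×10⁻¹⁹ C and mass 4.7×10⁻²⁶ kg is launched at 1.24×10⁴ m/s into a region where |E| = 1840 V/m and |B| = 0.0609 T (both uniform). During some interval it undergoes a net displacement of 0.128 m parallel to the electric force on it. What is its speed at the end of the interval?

v_f ≈ 4.19×10⁴ m/s

B does no work; ΔKE = |q|E d.
½mv_f² = ½mv₀² + |q|Ed = ½(4.7×10⁻²⁶)(1.24×10⁴)² + (1.6×10⁻¹⁹)(1840)(0.128) ≈ 3.613×10⁻¹⁸ J + 3.768×10⁻¹⁷ J ≈ 4.130×10⁻¹⁷ J.
v_f = √(2·4.130×10⁻¹⁷/4.7×10⁻²⁶) ≈ 4.19×10⁴ m/s.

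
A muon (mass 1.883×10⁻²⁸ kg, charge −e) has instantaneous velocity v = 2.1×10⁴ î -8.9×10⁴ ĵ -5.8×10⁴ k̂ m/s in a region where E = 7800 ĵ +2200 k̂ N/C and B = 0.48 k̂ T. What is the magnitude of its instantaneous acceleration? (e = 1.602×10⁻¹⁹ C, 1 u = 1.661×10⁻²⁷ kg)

|a| ≈ 3.64×10¹³ m/s²

v×B = (-4.27×10⁴, -1.01×10⁴, 0) N/C.
E + v×B = (-4.27×10⁴, -2280, 2200) N/C.
F = q(E + v×B) = (−1.602×10⁻¹⁹ C)·(-4.27×10⁴, -2280, 2200) = (6.84×10⁻¹⁵, 3.65×10⁻¹⁶, -3.52×10⁻¹⁶) N.
|a| = |F|/m = 6.863×10⁻¹⁵/1.883×10⁻²⁸ ≈ 3.64×10¹³ m/s².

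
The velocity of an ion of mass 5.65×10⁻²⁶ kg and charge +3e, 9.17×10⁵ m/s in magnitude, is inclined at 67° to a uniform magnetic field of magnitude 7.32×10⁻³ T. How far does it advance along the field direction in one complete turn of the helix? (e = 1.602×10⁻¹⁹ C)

v∥ = v cosθ = 9.17×10⁵·cos67° ≈ 3.583×10⁵ m/s.
T = 2πm/(|q|B) = 2π(5.65×10⁻²⁶)/((4.806×10⁻¹⁹)(7.32×10⁻³)) ≈ 1.009×10⁻⁴ s.
pitch = v∥ T = (3.583×10⁵)(1.009×10⁻⁴) ≈ 36.2 m.

p ≈ 36.2 m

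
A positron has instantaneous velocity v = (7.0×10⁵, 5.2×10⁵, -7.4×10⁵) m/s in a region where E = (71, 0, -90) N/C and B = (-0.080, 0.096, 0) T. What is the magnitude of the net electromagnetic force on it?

v×B = (7.10×10⁴, 5.92×10⁴, 1.09×10⁵) N/C.
E + v×B = (7.11×10⁴, 5.92×10⁴, 1.09×10⁵) N/C.
F = q(E + v×B) = (1.602×10⁻¹⁹ C)·(7.11×10⁴, 5.92×10⁴, 1.09×10⁵) = (1.14×10⁻¹⁴, 9.48×10⁻¹⁵, 1.74×10⁻¹⁴) N.
|F| = 2.29×10⁻¹⁴ N.

|F| ≈ 2.29×10⁻¹⁴ N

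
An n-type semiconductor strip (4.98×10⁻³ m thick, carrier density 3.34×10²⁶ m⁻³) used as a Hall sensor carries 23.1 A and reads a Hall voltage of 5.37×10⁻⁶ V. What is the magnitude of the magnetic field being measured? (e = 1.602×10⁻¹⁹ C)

From V_H = IB/(n e t), B = V_H n e t / I.
B = (5.37×10⁻⁶)(3.34×10²⁶)(1.602×10⁻¹⁹)(4.98×10⁻³)/23.1 ≈ 0.0619 T.

B ≈ 0.0619 T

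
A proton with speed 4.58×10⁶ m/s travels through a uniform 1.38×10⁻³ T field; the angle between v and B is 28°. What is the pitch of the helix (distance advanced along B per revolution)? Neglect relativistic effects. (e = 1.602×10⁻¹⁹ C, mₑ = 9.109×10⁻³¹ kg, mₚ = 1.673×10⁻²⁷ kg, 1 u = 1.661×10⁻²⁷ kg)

p ≈ 192 m

v∥ = v cosθ = 4.58×10⁶·cos28° ≈ 4.044×10⁶ m/s.
T = 2πm/(|q|B) = 2π(1.673×10⁻²⁷)/((1.602×10⁻¹⁹)(1.38×10⁻³)) ≈ 4.755×10⁻⁵ s.
pitch = v∥ T = (4.044×10⁶)(4.755×10⁻⁵) ≈ 192 m.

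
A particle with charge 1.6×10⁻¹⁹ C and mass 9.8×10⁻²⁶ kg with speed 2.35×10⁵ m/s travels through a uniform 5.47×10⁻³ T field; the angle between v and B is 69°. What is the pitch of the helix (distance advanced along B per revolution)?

v∥ = v cosθ = 2.35×10⁵·cos69° ≈ 8.422×10⁴ m/s.
T = 2πm/(|q|B) = 2π(9.8×10⁻²⁶)/((1.6×10⁻¹⁹)(5.47×10⁻³)) ≈ 7.036×10⁻⁴ s.
pitch = v∥ T = (8.422×10⁴)(7.036×10⁻⁴) ≈ 59.3 m.

p ≈ 59.3 m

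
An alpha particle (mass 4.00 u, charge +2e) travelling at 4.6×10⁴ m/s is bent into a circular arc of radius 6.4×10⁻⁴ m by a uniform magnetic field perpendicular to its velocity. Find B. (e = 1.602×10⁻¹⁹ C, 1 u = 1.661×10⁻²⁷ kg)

B ≈ 1.5 T

From |q|vB = mv²/r, B = mv/(|q|r).
B = (6.644×10⁻²⁷)(4.6×10⁴)/((3.204×10⁻¹⁹)(6.4×10⁻⁴)) ≈ 1.5 T.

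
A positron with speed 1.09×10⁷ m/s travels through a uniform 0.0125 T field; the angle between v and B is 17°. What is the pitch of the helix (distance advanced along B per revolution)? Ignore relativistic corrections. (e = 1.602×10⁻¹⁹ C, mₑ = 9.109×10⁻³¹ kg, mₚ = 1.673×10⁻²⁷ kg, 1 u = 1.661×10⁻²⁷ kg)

p ≈ 0.0298 m

v∥ = v cosθ = 1.09×10⁷·cos17° ≈ 1.042×10⁷ m/s.
T = 2πm/(|q|B) = 2π(9.109×10⁻³¹)/((1.602×10⁻¹⁹)(0.0125)) ≈ 2.858×10⁻⁹ s.
pitch = v∥ T = (1.042×10⁷)(2.858×10⁻⁹) ≈ 0.0298 m.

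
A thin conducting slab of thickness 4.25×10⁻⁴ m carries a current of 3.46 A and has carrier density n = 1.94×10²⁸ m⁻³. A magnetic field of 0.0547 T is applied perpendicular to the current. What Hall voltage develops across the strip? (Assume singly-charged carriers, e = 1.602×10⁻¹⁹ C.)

V_H = IB/(n e t).
V_H = (3.46)(0.0547)/((1.94×10²⁸)(1.602×10⁻¹⁹)(4.25×10⁻⁴)) ≈ 1.43×10⁻⁷ V.

V_H ≈ 1.43×10⁻⁷ V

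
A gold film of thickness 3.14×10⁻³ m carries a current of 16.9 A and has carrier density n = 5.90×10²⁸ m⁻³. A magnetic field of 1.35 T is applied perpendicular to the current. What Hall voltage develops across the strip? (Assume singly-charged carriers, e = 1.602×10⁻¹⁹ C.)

V_H = IB/(n e t).
V_H = (16.9)(1.35)/((5.90×10²⁸)(1.602×10⁻¹⁹)(3.14×10⁻³)) ≈ 7.69×10⁻⁷ V.

V_H ≈ 7.69×10⁻⁷ V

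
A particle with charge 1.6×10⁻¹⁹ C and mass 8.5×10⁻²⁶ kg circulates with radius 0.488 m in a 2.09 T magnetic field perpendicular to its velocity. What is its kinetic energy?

KE ≈ 1.57×10⁻¹³ J

v = |q|Br/m, then KE = ½mv² = (qBr)²/(2m).
v = (1.6×10⁻¹⁹)(2.09)(0.488)/8.5×10⁻²⁶ ≈ 1.920×10⁶ m/s.
KE = ½(8.5×10⁻²⁶)(1.920×10⁶)² ≈ 1.57×10⁻¹³ J.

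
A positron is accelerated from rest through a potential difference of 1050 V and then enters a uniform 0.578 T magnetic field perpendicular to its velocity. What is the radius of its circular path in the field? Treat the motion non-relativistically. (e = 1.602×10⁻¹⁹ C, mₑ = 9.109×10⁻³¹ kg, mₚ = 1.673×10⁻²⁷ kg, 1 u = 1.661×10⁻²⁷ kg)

Acceleration: |q|V = ½mv² ⇒ v = √(2|q|V/m) = √(2·1.602×10⁻¹⁹·1050/9.109×10⁻³¹) ≈ 1.922×10⁷ m/s.
In the field: r = mv/(|q|B) = (9.109×10⁻³¹)(1.922×10⁷)/((1.602×10⁻¹⁹)(0.578)) ≈ 1.89×10⁻⁴ m.

r ≈ 1.89×10⁻⁴ m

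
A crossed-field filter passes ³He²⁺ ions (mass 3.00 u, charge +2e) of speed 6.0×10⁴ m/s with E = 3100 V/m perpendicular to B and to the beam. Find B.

B = 0.052 T

Balance of forces in the selector: qE = qvB ⇒ B = E/v.
B = 3100/6.0×10⁴ = 0.052 T.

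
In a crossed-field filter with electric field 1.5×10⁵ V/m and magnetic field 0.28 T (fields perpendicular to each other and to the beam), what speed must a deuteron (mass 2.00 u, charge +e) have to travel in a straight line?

v = 5.4×10⁵ m/s

Straight-line motion ⇒ electric and magnetic forces cancel, so E = vB.
v = E/B = 1.5×10⁵/0.28 = 5.4×10⁵ m/s.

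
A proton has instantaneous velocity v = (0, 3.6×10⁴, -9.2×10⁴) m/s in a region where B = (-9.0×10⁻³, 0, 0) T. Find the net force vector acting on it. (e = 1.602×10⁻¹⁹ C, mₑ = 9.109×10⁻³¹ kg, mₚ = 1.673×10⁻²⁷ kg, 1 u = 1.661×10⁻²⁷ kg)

v×B = (0, 828, 324) N/C.
F = q v×B = (1.602×10⁻¹⁹ C)·(0, 828, 324) = (0, 1.33×10⁻¹⁶, 5.19×10⁻¹⁷) N.

F ≈ (0, 1.33×10⁻¹⁶, 5.19×10⁻¹⁷) N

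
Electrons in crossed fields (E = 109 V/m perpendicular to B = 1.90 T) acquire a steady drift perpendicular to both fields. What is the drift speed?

v_d ≈ 57.4 m/s

In crossed fields the guiding centre drifts at v_d = |E×B|/B² = E/B, independent of charge and mass.
v_d = 109/1.90 = 57.4 m/s.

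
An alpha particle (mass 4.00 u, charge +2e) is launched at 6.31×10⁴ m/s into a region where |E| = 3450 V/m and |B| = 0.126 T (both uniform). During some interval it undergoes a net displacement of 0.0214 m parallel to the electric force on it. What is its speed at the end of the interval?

B does no work; ΔKE = |q|E d.
½mv_f² = ½mv₀² + |q|Ed = ½(6.644×10⁻²⁷)(6.31×10⁴)² + (3.204×10⁻¹⁹)(3450)(0.0214) ≈ 1.323×10⁻¹⁷ J + 2.366×10⁻¹⁷ J ≈ 3.688×10⁻¹⁷ J.
v_f = √(2·3.688×10⁻¹⁷/6.644×10⁻²⁷) ≈ 1.05×10⁵ m/s.

v_f ≈ 1.05×10⁵ m/s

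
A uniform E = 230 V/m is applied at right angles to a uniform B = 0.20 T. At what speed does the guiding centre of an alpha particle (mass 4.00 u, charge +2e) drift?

The E×B drift speed is v_d = E/B.
v_d = 230/0.20 = 1200 m/s.

v_d ≈ 1200 m/s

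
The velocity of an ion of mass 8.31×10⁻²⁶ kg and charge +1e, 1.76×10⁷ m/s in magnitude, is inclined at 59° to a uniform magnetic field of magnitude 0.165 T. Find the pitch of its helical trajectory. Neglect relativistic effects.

v∥ = v cosθ = 1.76×10⁷·cos59° ≈ 9.065×10⁶ m/s.
T = 2πm/(|q|B) = 2π(8.31×10⁻²⁶)/((1.602×10⁻¹⁹)(0.165)) ≈ 1.975×10⁻⁵ s.
pitch = v∥ T = (9.065×10⁶)(1.975×10⁻⁵) ≈ 179 m.

p ≈ 179 m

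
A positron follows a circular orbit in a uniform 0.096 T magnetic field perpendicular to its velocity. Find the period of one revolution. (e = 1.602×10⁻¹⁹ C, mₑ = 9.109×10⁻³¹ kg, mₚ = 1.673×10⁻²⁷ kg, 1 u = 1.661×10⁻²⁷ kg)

T ≈ 3.7×10⁻¹⁰ s

The cyclotron period depends only on m, q, B: T = 2πm/(|q|B).
T = 2π(9.109×10⁻³¹)/((1.602×10⁻¹⁹)(0.096)) ≈ 3.7×10⁻¹⁰ s.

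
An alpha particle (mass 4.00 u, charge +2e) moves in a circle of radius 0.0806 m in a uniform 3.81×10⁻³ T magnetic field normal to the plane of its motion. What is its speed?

From |q|vB = mv²/r, v = |q|Br/m.
v = (3.204×10⁻¹⁹)(3.81×10⁻³)(0.0806)/6.644×10⁻²⁷ ≈ 1.48×10⁴ m/s.

v ≈ 1.48×10⁴ m/s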